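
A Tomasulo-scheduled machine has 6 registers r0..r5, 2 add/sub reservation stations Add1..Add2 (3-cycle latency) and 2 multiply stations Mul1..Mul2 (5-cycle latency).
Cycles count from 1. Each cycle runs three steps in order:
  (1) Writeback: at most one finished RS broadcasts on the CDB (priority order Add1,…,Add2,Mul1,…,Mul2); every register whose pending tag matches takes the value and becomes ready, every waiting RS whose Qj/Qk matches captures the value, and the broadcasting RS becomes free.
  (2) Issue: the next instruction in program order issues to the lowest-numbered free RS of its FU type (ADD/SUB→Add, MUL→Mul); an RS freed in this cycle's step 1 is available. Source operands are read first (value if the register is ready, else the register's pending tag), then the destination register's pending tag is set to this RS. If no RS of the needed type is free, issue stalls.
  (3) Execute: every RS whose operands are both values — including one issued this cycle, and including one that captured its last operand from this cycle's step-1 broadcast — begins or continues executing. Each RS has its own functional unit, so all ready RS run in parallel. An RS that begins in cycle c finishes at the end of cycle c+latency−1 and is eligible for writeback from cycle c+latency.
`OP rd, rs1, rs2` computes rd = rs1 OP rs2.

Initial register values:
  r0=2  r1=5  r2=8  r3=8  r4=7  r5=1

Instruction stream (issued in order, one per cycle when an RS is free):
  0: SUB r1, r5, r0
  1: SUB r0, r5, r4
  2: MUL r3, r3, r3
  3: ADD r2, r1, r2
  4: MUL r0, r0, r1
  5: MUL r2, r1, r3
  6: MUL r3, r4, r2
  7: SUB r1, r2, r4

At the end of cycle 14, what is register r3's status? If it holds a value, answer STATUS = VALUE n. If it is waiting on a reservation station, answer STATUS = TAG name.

  c1: issue SUB r1<-Add1  regs: r0:2,r1:Add1,r2:8,r3:8,r4:7,r5:1
  c2: issue SUB r0<-Add2  regs: r0:Add2,r1:Add1,r2:8,r3:8,r4:7,r5:1
  c3: issue MUL r3<-Mul1  regs: r0:Add2,r1:Add1,r2:8,r3:Mul1,r4:7,r5:1
  c4: CDB Add1=-1; issue ADD r2<-Add1  regs: r0:Add2,r1:-1,r2:Add1,r3:Mul1,r4:7,r5:1
  c5: CDB Add2=-6; issue MUL r0<-Mul2  regs: r0:Mul2,r1:-1,r2:Add1,r3:Mul1,r4:7,r5:1
  c6: stall  regs: r0:Mul2,r1:-1,r2:Add1,r3:Mul1,r4:7,r5:1
  c7: CDB Add1=7; stall  regs: r0:Mul2,r1:-1,r2:7,r3:Mul1,r4:7,r5:1
  c8: CDB Mul1=64; issue MUL r2<-Mul1  regs: r0:Mul2,r1:-1,r2:Mul1,r3:64,r4:7,r5:1
  c9: stall  regs: r0:Mul2,r1:-1,r2:Mul1,r3:64,r4:7,r5:1
  c10: CDB Mul2=6; issue MUL r3<-Mul2  regs: r0:6,r1:-1,r2:Mul1,r3:Mul2,r4:7,r5:1
  c11: issue SUB r1<-Add1  regs: r0:6,r1:Add1,r2:Mul1,r3:Mul2,r4:7,r5:1
  c12: -  regs: r0:6,r1:Add1,r2:Mul1,r3:Mul2,r4:7,r5:1
  c13: CDB Mul1=-64  regs: r0:6,r1:Add1,r2:-64,r3:Mul2,r4:7,r5:1
  c14: -  regs: r0:6,r1:Add1,r2:-64,r3:Mul2,r4:7,r5:1

STATUS = TAG Mul2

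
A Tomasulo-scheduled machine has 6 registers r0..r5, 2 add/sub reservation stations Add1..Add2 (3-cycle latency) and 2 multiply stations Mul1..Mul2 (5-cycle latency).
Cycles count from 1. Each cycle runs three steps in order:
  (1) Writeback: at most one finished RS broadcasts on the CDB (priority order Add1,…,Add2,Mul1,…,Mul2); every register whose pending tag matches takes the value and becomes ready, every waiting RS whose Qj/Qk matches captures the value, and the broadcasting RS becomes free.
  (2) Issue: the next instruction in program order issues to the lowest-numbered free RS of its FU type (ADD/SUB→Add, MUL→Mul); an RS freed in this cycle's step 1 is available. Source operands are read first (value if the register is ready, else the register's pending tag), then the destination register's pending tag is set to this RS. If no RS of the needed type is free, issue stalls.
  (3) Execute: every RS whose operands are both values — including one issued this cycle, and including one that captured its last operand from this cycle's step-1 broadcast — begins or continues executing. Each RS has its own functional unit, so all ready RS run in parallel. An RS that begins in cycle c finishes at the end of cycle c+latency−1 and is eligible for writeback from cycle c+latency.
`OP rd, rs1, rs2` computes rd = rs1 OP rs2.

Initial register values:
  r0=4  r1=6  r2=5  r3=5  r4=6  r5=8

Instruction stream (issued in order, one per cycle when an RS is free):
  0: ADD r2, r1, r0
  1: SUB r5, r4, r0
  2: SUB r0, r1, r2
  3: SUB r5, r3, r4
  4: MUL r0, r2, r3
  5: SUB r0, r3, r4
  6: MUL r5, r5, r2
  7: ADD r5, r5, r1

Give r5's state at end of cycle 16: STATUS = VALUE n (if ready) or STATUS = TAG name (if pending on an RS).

c1: issue ADD r2<-Add1 | r0:4,r1:6,r2:Add1,r3:5,r4:6,r5:8
c2: issue SUB r5<-Add2 | r0:4,r1:6,r2:Add1,r3:5,r4:6,r5:Add2
c3: stall | r0:4,r1:6,r2:Add1,r3:5,r4:6,r5:Add2
c4: CDB Add1=10; issue SUB r0<-Add1 | r0:Add1,r1:6,r2:10,r3:5,r4:6,r5:Add2
c5: CDB Add2=2; issue SUB r5<-Add2 | r0:Add1,r1:6,r2:10,r3:5,r4:6,r5:Add2
c6: issue MUL r0<-Mul1 | r0:Mul1,r1:6,r2:10,r3:5,r4:6,r5:Add2
c7: CDB Add1=-4; issue SUB r0<-Add1 | r0:Add1,r1:6,r2:10,r3:5,r4:6,r5:Add2
c8: CDB Add2=-1; issue MUL r5<-Mul2 | r0:Add1,r1:6,r2:10,r3:5,r4:6,r5:Mul2
c9: issue ADD r5<-Add2 | r0:Add1,r1:6,r2:10,r3:5,r4:6,r5:Add2
c10: CDB Add1=-1 | r0:-1,r1:6,r2:10,r3:5,r4:6,r5:Add2
c11: CDB Mul1=50 | r0:-1,r1:6,r2:10,r3:5,r4:6,r5:Add2
c12: - | r0:-1,r1:6,r2:10,r3:5,r4:6,r5:Add2
c13: CDB Mul2=-10 | r0:-1,r1:6,r2:10,r3:5,r4:6,r5:Add2
c14: - | r0:-1,r1:6,r2:10,r3:5,r4:6,r5:Add2
c15: - | r0:-1,r1:6,r2:10,r3:5,r4:6,r5:Add2
c16: CDB Add2=-4 | r0:-1,r1:6,r2:10,r3:5,r4:6,r5:-4

STATUS = VALUE -4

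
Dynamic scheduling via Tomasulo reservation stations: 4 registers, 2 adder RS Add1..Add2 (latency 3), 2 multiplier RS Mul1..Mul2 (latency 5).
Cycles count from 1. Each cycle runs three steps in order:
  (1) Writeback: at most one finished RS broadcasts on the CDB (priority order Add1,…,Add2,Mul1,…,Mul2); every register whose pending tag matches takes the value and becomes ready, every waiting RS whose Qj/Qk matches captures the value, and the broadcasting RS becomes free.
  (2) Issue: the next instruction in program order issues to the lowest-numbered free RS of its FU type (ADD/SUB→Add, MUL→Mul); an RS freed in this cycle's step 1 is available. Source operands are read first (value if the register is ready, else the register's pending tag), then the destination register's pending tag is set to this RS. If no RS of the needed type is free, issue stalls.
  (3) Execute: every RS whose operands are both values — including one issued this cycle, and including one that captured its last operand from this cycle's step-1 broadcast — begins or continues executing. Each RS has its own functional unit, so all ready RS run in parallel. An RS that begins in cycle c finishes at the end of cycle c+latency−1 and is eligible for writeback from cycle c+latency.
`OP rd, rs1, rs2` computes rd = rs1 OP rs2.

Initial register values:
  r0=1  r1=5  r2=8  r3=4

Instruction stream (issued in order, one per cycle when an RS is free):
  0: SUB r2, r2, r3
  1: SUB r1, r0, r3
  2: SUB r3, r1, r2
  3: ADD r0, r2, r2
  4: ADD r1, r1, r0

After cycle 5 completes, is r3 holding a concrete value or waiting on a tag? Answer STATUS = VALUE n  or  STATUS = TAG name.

STATUS = TAG Add1

  c1: issue SUB r2<-Add1  regs: r0:1,r1:5,r2:Add1,r3:4
  c2: issue SUB r1<-Add2  regs: r0:1,r1:Add2,r2:Add1,r3:4
  c3: stall  regs: r0:1,r1:Add2,r2:Add1,r3:4
  c4: CDB Add1=4; issue SUB r3<-Add1  regs: r0:1,r1:Add2,r2:4,r3:Add1
  c5: CDB Add2=-3; issue ADD r0<-Add2  regs: r0:Add2,r1:-3,r2:4,r3:Add1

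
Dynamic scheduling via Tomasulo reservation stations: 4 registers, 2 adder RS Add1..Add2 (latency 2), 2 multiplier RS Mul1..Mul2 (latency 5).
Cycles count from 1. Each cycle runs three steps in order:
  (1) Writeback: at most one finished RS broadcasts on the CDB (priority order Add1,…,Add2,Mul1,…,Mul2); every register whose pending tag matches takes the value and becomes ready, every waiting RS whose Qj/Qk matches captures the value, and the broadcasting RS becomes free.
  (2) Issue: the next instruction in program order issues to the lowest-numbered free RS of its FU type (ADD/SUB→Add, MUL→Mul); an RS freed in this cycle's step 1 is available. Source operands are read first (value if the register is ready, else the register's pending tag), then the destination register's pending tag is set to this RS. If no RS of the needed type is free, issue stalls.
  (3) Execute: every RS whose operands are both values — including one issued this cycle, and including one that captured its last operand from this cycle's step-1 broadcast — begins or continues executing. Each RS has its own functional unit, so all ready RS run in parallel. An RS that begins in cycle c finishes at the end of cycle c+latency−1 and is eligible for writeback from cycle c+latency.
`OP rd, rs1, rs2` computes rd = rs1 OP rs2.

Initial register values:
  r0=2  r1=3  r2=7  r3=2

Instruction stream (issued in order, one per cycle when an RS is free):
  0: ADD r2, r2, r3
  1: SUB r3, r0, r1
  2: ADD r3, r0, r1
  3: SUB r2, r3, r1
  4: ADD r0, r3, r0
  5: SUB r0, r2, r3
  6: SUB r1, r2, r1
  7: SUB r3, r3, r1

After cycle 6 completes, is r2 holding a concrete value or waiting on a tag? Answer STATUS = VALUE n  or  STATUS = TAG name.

STATUS = TAG Add2

  c1: issue ADD r2<-Add1  regs: r0:2,r1:3,r2:Add1,r3:2
  c2: issue SUB r3<-Add2  regs: r0:2,r1:3,r2:Add1,r3:Add2
  c3: CDB Add1=9; issue ADD r3<-Add1  regs: r0:2,r1:3,r2:9,r3:Add1
  c4: CDB Add2=-1; issue SUB r2<-Add2  regs: r0:2,r1:3,r2:Add2,r3:Add1
  c5: CDB Add1=5; issue ADD r0<-Add1  regs: r0:Add1,r1:3,r2:Add2,r3:5
  c6: stall  regs: r0:Add1,r1:3,r2:Add2,r3:5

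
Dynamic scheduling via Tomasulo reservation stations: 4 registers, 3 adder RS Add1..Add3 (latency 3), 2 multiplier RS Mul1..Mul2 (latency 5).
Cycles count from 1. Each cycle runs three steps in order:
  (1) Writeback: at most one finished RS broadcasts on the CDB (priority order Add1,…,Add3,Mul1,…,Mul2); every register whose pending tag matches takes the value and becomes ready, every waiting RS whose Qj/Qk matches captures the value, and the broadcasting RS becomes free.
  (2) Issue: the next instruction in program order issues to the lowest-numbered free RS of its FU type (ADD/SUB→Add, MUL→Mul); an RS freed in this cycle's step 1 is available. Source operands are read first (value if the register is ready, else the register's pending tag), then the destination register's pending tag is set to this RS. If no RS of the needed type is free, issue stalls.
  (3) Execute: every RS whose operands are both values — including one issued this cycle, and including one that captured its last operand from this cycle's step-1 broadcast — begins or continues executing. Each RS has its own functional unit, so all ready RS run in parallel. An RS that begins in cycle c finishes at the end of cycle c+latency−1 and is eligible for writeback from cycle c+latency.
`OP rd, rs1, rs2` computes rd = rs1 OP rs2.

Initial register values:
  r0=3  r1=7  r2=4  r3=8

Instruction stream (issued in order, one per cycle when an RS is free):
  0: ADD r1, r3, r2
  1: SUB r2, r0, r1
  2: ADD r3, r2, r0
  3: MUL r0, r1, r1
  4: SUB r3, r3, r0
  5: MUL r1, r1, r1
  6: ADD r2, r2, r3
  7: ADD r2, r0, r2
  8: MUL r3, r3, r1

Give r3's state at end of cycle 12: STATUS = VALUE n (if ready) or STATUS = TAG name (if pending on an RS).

  c1: issue ADD r1<-Add1  regs: r0:3,r1:Add1,r2:4,r3:8
  c2: issue SUB r2<-Add2  regs: r0:3,r1:Add1,r2:Add2,r3:8
  c3: issue ADD r3<-Add3  regs: r0:3,r1:Add1,r2:Add2,r3:Add3
  c4: CDB Add1=12; issue MUL r0<-Mul1  regs: r0:Mul1,r1:12,r2:Add2,r3:Add3
  c5: issue SUB r3<-Add1  regs: r0:Mul1,r1:12,r2:Add2,r3:Add1
  c6: issue MUL r1<-Mul2  regs: r0:Mul1,r1:Mul2,r2:Add2,r3:Add1
  c7: CDB Add2=-9; issue ADD r2<-Add2  regs: r0:Mul1,r1:Mul2,r2:Add2,r3:Add1
  c8: stall  regs: r0:Mul1,r1:Mul2,r2:Add2,r3:Add1
  c9: CDB Mul1=144; stall  regs: r0:144,r1:Mul2,r2:Add2,r3:Add1
  c10: CDB Add3=-6; issue ADD r2<-Add3  regs: r0:144,r1:Mul2,r2:Add3,r3:Add1
  c11: CDB Mul2=144; issue MUL r3<-Mul1  regs: r0:144,r1:144,r2:Add3,r3:Mul1
  c12: -  regs: r0:144,r1:144,r2:Add3,r3:Mul1

STATUS = TAG Mul1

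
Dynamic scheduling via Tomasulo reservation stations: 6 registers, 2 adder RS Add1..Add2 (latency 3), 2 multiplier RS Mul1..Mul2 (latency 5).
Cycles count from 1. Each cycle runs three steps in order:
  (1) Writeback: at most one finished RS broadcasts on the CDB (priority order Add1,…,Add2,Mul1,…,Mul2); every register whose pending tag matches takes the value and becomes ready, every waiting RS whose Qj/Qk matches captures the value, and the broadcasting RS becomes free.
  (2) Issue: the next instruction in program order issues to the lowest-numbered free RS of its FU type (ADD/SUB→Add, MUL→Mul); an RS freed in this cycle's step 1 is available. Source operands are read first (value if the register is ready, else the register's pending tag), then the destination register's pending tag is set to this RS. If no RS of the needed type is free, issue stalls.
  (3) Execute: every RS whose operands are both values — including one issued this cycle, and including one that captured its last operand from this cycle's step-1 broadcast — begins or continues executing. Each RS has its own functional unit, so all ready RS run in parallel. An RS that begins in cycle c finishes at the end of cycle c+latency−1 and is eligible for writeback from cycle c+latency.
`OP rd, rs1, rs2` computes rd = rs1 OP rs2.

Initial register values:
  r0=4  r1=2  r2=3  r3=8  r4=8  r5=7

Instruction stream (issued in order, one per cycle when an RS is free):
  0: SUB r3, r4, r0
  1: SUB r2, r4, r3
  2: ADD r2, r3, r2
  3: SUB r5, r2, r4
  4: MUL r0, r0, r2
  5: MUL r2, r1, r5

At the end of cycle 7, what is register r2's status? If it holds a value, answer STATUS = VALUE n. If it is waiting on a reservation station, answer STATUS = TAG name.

  c1: issue SUB r3<-Add1  regs: r0:4,r1:2,r2:3,r3:Add1,r4:8,r5:7
  c2: issue SUB r2<-Add2  regs: r0:4,r1:2,r2:Add2,r3:Add1,r4:8,r5:7
  c3: stall  regs: r0:4,r1:2,r2:Add2,r3:Add1,r4:8,r5:7
  c4: CDB Add1=4; issue ADD r2<-Add1  regs: r0:4,r1:2,r2:Add1,r3:4,r4:8,r5:7
  c5: stall  regs: r0:4,r1:2,r2:Add1,r3:4,r4:8,r5:7
  c6: stall  regs: r0:4,r1:2,r2:Add1,r3:4,r4:8,r5:7
  c7: CDB Add2=4; issue SUB r5<-Add2  regs: r0:4,r1:2,r2:Add1,r3:4,r4:8,r5:Add2

STATUS = TAG Add1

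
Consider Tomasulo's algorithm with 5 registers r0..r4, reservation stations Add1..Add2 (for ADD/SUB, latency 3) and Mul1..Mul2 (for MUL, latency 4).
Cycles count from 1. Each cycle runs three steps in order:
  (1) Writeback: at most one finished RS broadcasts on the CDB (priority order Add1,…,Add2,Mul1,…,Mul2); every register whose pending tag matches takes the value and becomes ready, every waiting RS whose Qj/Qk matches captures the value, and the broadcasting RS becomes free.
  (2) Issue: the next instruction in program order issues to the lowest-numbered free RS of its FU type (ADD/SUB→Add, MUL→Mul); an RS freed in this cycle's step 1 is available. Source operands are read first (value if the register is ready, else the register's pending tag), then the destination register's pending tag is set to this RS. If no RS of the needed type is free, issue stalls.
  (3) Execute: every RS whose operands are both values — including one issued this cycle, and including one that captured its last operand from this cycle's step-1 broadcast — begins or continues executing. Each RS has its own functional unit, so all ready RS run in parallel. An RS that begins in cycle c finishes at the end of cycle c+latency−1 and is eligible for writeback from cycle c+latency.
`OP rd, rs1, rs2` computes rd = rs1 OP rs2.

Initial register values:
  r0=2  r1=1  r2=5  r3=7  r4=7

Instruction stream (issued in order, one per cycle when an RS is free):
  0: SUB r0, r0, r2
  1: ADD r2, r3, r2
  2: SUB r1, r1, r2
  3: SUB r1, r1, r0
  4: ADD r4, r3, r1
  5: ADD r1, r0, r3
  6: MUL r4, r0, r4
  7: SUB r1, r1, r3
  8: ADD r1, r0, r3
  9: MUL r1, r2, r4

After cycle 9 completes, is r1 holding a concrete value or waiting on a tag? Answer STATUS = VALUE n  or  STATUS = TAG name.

cycle 1: issue SUB r0<-Add1 // r0:Add1,r1:1,r2:5,r3:7,r4:7
cycle 2: issue ADD r2<-Add2 // r0:Add1,r1:1,r2:Add2,r3:7,r4:7
cycle 3: stall // r0:Add1,r1:1,r2:Add2,r3:7,r4:7
cycle 4: CDB Add1=-3; issue SUB r1<-Add1 // r0:-3,r1:Add1,r2:Add2,r3:7,r4:7
cycle 5: CDB Add2=12; issue SUB r1<-Add2 // r0:-3,r1:Add2,r2:12,r3:7,r4:7
cycle 6: stall // r0:-3,r1:Add2,r2:12,r3:7,r4:7
cycle 7: stall // r0:-3,r1:Add2,r2:12,r3:7,r4:7
cycle 8: CDB Add1=-11; issue ADD r4<-Add1 // r0:-3,r1:Add2,r2:12,r3:7,r4:Add1
cycle 9: stall // r0:-3,r1:Add2,r2:12,r3:7,r4:Add1

STATUS = TAG Add2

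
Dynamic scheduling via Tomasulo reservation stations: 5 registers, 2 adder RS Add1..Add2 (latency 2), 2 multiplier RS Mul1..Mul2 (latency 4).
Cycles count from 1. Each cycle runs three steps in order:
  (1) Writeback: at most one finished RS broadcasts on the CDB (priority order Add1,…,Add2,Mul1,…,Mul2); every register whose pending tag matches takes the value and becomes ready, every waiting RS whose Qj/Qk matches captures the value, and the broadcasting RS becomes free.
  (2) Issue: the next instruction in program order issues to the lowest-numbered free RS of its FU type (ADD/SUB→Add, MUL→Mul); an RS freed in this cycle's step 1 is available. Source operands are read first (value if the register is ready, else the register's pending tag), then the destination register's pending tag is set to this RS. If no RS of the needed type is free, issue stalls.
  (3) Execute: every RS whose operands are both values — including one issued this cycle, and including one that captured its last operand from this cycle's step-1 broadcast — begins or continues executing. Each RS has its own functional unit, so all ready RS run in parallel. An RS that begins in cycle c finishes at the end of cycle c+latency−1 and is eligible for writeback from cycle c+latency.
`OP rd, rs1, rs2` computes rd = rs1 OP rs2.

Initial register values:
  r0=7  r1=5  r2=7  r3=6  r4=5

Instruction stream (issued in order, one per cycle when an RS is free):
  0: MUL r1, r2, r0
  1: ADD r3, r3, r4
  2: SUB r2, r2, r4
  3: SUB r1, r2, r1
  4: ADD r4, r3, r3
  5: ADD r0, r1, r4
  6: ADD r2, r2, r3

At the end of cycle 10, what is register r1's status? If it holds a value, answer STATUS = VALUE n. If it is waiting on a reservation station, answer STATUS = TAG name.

STATUS = VALUE -47

cycle 1: issue MUL r1<-Mul1 // r0:7,r1:Mul1,r2:7,r3:6,r4:5
cycle 2: issue ADD r3<-Add1 // r0:7,r1:Mul1,r2:7,r3:Add1,r4:5
cycle 3: issue SUB r2<-Add2 // r0:7,r1:Mul1,r2:Add2,r3:Add1,r4:5
cycle 4: CDB Add1=11; issue SUB r1<-Add1 // r0:7,r1:Add1,r2:Add2,r3:11,r4:5
cycle 5: CDB Add2=2; issue ADD r4<-Add2 // r0:7,r1:Add1,r2:2,r3:11,r4:Add2
cycle 6: CDB Mul1=49; stall // r0:7,r1:Add1,r2:2,r3:11,r4:Add2
cycle 7: CDB Add2=22; issue ADD r0<-Add2 // r0:Add2,r1:Add1,r2:2,r3:11,r4:22
cycle 8: CDB Add1=-47; issue ADD r2<-Add1 // r0:Add2,r1:-47,r2:Add1,r3:11,r4:22
cycle 9: - // r0:Add2,r1:-47,r2:Add1,r3:11,r4:22
cycle 10: CDB Add1=13 // r0:Add2,r1:-47,r2:13,r3:11,r4:22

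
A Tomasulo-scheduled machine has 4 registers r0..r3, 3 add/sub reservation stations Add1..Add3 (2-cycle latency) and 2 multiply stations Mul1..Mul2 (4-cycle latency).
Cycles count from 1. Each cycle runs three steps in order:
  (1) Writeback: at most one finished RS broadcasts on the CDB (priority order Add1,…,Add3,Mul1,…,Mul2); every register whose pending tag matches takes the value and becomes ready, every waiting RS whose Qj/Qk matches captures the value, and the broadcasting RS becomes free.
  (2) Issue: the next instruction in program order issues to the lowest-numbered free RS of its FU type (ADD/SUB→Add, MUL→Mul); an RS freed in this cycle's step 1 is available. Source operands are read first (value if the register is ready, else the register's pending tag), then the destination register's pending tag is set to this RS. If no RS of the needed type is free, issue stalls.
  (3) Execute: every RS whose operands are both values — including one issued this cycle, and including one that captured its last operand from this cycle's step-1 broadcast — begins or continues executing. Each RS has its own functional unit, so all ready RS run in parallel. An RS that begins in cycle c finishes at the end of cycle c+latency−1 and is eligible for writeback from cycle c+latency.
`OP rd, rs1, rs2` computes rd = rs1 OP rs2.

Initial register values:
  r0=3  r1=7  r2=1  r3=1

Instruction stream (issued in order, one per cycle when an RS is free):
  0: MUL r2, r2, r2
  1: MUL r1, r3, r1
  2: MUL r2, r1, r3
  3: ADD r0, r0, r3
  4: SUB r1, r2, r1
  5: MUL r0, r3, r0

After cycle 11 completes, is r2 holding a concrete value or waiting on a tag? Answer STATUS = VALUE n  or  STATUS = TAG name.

  c1: issue MUL r2<-Mul1  regs: r0:3,r1:7,r2:Mul1,r3:1
  c2: issue MUL r1<-Mul2  regs: r0:3,r1:Mul2,r2:Mul1,r3:1
  c3: stall  regs: r0:3,r1:Mul2,r2:Mul1,r3:1
  c4: stall  regs: r0:3,r1:Mul2,r2:Mul1,r3:1
  c5: CDB Mul1=1; issue MUL r2<-Mul1  regs: r0:3,r1:Mul2,r2:Mul1,r3:1
  c6: CDB Mul2=7; issue ADD r0<-Add1  regs: r0:Add1,r1:7,r2:Mul1,r3:1
  c7: issue SUB r1<-Add2  regs: r0:Add1,r1:Add2,r2:Mul1,r3:1
  c8: CDB Add1=4; issue MUL r0<-Mul2  regs: r0:Mul2,r1:Add2,r2:Mul1,r3:1
  c9: -  regs: r0:Mul2,r1:Add2,r2:Mul1,r3:1
  c10: CDB Mul1=7  regs: r0:Mul2,r1:Add2,r2:7,r3:1
  c11: -  regs: r0:Mul2,r1:Add2,r2:7,r3:1

STATUS = VALUE 7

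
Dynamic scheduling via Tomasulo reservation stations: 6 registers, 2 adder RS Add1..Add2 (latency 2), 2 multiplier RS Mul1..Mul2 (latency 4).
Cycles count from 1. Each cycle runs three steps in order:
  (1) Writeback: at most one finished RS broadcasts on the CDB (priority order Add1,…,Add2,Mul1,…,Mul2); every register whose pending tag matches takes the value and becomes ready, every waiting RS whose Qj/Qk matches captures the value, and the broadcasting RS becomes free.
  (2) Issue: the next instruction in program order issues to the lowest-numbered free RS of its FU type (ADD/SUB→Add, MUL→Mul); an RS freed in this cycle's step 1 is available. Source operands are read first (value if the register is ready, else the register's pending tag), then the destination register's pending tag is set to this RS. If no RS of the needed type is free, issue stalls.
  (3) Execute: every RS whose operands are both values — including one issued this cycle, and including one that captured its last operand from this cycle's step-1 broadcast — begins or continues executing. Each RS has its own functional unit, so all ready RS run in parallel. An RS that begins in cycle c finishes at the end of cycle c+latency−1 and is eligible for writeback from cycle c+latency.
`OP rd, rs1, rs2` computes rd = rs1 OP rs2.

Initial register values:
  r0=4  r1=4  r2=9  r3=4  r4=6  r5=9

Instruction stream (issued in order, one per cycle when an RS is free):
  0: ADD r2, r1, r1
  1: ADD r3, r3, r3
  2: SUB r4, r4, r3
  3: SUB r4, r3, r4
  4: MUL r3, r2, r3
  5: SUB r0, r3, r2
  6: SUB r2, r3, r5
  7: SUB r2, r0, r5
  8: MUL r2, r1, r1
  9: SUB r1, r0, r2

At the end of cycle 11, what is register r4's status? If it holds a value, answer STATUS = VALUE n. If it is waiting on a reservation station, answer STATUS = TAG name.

cycle 1: issue ADD r2<-Add1 // r0:4,r1:4,r2:Add1,r3:4,r4:6,r5:9
cycle 2: issue ADD r3<-Add2 // r0:4,r1:4,r2:Add1,r3:Add2,r4:6,r5:9
cycle 3: CDB Add1=8; issue SUB r4<-Add1 // r0:4,r1:4,r2:8,r3:Add2,r4:Add1,r5:9
cycle 4: CDB Add2=8; issue SUB r4<-Add2 // r0:4,r1:4,r2:8,r3:8,r4:Add2,r5:9
cycle 5: issue MUL r3<-Mul1 // r0:4,r1:4,r2:8,r3:Mul1,r4:Add2,r5:9
cycle 6: CDB Add1=-2; issue SUB r0<-Add1 // r0:Add1,r1:4,r2:8,r3:Mul1,r4:Add2,r5:9
cycle 7: stall // r0:Add1,r1:4,r2:8,r3:Mul1,r4:Add2,r5:9
cycle 8: CDB Add2=10; issue SUB r2<-Add2 // r0:Add1,r1:4,r2:Add2,r3:Mul1,r4:10,r5:9
cycle 9: CDB Mul1=64; stall // r0:Add1,r1:4,r2:Add2,r3:64,r4:10,r5:9
cycle 10: stall // r0:Add1,r1:4,r2:Add2,r3:64,r4:10,r5:9
cycle 11: CDB Add1=56; issue SUB r2<-Add1 // r0:56,r1:4,r2:Add1,r3:64,r4:10,r5:9

STATUS = VALUE 10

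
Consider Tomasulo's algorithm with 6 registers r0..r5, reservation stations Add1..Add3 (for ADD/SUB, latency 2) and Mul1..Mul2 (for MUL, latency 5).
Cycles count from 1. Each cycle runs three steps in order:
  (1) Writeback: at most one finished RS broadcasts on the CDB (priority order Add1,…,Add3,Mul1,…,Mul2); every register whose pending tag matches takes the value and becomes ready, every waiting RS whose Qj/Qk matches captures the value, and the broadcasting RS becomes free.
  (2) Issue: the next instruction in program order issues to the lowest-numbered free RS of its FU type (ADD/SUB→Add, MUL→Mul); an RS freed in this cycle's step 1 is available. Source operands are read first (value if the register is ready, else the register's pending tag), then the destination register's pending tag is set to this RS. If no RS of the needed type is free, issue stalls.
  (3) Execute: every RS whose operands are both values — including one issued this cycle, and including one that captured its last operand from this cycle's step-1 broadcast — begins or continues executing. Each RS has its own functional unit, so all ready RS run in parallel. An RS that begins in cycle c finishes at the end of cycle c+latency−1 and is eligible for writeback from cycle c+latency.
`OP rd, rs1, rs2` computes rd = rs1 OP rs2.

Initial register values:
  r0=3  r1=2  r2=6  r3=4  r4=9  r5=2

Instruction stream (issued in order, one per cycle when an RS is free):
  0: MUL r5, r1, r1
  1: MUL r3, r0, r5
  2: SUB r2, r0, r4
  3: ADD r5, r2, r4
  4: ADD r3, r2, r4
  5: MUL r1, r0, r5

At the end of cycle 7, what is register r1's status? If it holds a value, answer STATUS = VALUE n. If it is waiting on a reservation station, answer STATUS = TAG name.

STATUS = TAG Mul1

cycle 1: issue MUL r5<-Mul1 // r0:3,r1:2,r2:6,r3:4,r4:9,r5:Mul1
cycle 2: issue MUL r3<-Mul2 // r0:3,r1:2,r2:6,r3:Mul2,r4:9,r5:Mul1
cycle 3: issue SUB r2<-Add1 // r0:3,r1:2,r2:Add1,r3:Mul2,r4:9,r5:Mul1
cycle 4: issue ADD r5<-Add2 // r0:3,r1:2,r2:Add1,r3:Mul2,r4:9,r5:Add2
cycle 5: CDB Add1=-6; issue ADD r3<-Add1 // r0:3,r1:2,r2:-6,r3:Add1,r4:9,r5:Add2
cycle 6: CDB Mul1=4; issue MUL r1<-Mul1 // r0:3,r1:Mul1,r2:-6,r3:Add1,r4:9,r5:Add2
cycle 7: CDB Add1=3 // r0:3,r1:Mul1,r2:-6,r3:3,r4:9,r5:Add2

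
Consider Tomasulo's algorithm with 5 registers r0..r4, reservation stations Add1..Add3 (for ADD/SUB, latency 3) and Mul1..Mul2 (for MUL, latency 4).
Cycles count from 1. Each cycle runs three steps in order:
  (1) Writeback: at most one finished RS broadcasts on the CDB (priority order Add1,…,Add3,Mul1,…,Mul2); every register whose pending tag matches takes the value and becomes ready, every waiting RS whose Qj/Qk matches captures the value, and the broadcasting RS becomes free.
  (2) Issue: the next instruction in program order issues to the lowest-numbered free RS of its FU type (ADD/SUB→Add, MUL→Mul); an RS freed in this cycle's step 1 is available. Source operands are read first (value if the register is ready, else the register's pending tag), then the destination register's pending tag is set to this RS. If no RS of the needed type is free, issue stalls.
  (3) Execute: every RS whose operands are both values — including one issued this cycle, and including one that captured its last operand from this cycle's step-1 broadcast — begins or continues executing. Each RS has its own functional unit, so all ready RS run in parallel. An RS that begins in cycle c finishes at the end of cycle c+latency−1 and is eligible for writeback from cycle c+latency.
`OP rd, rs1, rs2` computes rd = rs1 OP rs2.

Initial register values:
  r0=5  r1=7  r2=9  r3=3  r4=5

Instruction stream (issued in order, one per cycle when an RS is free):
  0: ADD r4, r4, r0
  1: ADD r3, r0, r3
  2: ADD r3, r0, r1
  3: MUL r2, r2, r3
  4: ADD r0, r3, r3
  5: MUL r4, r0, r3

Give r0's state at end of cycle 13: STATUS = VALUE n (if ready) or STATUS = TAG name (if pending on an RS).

c1: issue ADD r4<-Add1 | r0:5,r1:7,r2:9,r3:3,r4:Add1
c2: issue ADD r3<-Add2 | r0:5,r1:7,r2:9,r3:Add2,r4:Add1
c3: issue ADD r3<-Add3 | r0:5,r1:7,r2:9,r3:Add3,r4:Add1
c4: CDB Add1=10; issue MUL r2<-Mul1 | r0:5,r1:7,r2:Mul1,r3:Add3,r4:10
c5: CDB Add2=8; issue ADD r0<-Add1 | r0:Add1,r1:7,r2:Mul1,r3:Add3,r4:10
c6: CDB Add3=12; issue MUL r4<-Mul2 | r0:Add1,r1:7,r2:Mul1,r3:12,r4:Mul2
c7: - | r0:Add1,r1:7,r2:Mul1,r3:12,r4:Mul2
c8: - | r0:Add1,r1:7,r2:Mul1,r3:12,r4:Mul2
c9: CDB Add1=24 | r0:24,r1:7,r2:Mul1,r3:12,r4:Mul2
c10: CDB Mul1=108 | r0:24,r1:7,r2:108,r3:12,r4:Mul2
c11: - | r0:24,r1:7,r2:108,r3:12,r4:Mul2
c12: - | r0:24,r1:7,r2:108,r3:12,r4:Mul2
c13: CDB Mul2=288 | r0:24,r1:7,r2:108,r3:12,r4:288

STATUS = VALUE 24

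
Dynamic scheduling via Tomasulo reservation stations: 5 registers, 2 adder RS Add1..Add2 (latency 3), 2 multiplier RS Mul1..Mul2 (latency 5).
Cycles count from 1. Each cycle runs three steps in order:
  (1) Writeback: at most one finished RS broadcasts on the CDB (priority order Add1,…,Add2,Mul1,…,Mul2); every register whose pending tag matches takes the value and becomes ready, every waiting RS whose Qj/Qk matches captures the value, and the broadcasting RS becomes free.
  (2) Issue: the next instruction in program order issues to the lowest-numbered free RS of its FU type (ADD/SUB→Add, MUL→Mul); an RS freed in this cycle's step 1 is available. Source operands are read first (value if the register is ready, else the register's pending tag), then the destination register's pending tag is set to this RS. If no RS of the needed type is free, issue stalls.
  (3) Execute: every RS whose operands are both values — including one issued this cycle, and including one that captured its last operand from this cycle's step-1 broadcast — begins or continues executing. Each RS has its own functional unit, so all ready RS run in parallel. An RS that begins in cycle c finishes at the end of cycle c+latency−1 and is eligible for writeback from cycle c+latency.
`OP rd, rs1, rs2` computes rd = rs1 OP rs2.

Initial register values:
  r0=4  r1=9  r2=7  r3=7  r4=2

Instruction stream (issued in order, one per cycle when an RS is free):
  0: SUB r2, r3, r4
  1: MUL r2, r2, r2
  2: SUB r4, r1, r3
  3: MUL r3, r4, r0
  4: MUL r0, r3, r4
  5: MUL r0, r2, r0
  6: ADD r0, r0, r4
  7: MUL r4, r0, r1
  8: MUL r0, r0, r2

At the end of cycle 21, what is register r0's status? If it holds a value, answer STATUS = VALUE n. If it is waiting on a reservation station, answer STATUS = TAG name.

  c1: issue SUB r2<-Add1  regs: r0:4,r1:9,r2:Add1,r3:7,r4:2
  c2: issue MUL r2<-Mul1  regs: r0:4,r1:9,r2:Mul1,r3:7,r4:2
  c3: issue SUB r4<-Add2  regs: r0:4,r1:9,r2:Mul1,r3:7,r4:Add2
  c4: CDB Add1=5; issue MUL r3<-Mul2  regs: r0:4,r1:9,r2:Mul1,r3:Mul2,r4:Add2
  c5: stall  regs: r0:4,r1:9,r2:Mul1,r3:Mul2,r4:Add2
  c6: CDB Add2=2; stall  regs: r0:4,r1:9,r2:Mul1,r3:Mul2,r4:2
  c7: stall  regs: r0:4,r1:9,r2:Mul1,r3:Mul2,r4:2
  c8: stall  regs: r0:4,r1:9,r2:Mul1,r3:Mul2,r4:2
  c9: CDB Mul1=25; issue MUL r0<-Mul1  regs: r0:Mul1,r1:9,r2:25,r3:Mul2,r4:2
  c10: stall  regs: r0:Mul1,r1:9,r2:25,r3:Mul2,r4:2
  c11: CDB Mul2=8; issue MUL r0<-Mul2  regs: r0:Mul2,r1:9,r2:25,r3:8,r4:2
  c12: issue ADD r0<-Add1  regs: r0:Add1,r1:9,r2:25,r3:8,r4:2
  c13: stall  regs: r0:Add1,r1:9,r2:25,r3:8,r4:2
  c14: stall  regs: r0:Add1,r1:9,r2:25,r3:8,r4:2
  c15: stall  regs: r0:Add1,r1:9,r2:25,r3:8,r4:2
  c16: CDB Mul1=16; issue MUL r4<-Mul1  regs: r0:Add1,r1:9,r2:25,r3:8,r4:Mul1
  c17: stall  regs: r0:Add1,r1:9,r2:25,r3:8,r4:Mul1
  c18: stall  regs: r0:Add1,r1:9,r2:25,r3:8,r4:Mul1
  c19: stall  regs: r0:Add1,r1:9,r2:25,r3:8,r4:Mul1
  c20: stall  regs: r0:Add1,r1:9,r2:25,r3:8,r4:Mul1
  c21: CDB Mul2=400; issue MUL r0<-Mul2  regs: r0:Mul2,r1:9,r2:25,r3:8,r4:Mul1

STATUS = TAG Mul2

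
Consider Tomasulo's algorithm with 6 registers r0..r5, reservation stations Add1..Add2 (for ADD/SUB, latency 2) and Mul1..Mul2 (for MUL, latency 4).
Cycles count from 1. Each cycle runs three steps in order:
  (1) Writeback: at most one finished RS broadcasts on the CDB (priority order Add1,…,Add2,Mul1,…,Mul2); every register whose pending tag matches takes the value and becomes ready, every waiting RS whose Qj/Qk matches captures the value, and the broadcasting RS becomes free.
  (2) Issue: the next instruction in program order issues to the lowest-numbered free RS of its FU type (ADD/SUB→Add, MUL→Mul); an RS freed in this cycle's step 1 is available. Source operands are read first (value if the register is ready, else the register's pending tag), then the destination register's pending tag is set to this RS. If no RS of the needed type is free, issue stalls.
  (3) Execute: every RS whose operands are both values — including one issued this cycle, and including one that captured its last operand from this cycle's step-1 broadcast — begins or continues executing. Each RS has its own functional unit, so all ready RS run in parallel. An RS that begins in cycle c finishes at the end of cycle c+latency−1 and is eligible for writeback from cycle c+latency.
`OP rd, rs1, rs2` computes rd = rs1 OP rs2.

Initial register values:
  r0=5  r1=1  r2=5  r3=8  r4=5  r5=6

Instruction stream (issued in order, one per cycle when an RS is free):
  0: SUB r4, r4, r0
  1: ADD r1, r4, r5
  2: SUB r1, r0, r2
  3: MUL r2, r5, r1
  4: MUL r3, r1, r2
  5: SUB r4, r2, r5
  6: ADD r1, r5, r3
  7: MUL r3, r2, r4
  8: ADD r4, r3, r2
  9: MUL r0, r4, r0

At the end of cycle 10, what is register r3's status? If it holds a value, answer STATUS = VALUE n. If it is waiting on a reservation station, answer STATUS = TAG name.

STATUS = TAG Mul1

c1: issue SUB r4<-Add1 | r0:5,r1:1,r2:5,r3:8,r4:Add1,r5:6
c2: issue ADD r1<-Add2 | r0:5,r1:Add2,r2:5,r3:8,r4:Add1,r5:6
c3: CDB Add1=0; issue SUB r1<-Add1 | r0:5,r1:Add1,r2:5,r3:8,r4:0,r5:6
c4: issue MUL r2<-Mul1 | r0:5,r1:Add1,r2:Mul1,r3:8,r4:0,r5:6
c5: CDB Add1=0; issue MUL r3<-Mul2 | r0:5,r1:0,r2:Mul1,r3:Mul2,r4:0,r5:6
c6: CDB Add2=6; issue SUB r4<-Add1 | r0:5,r1:0,r2:Mul1,r3:Mul2,r4:Add1,r5:6
c7: issue ADD r1<-Add2 | r0:5,r1:Add2,r2:Mul1,r3:Mul2,r4:Add1,r5:6
c8: stall | r0:5,r1:Add2,r2:Mul1,r3:Mul2,r4:Add1,r5:6
c9: CDB Mul1=0; issue MUL r3<-Mul1 | r0:5,r1:Add2,r2:0,r3:Mul1,r4:Add1,r5:6
c10: stall | r0:5,r1:Add2,r2:0,r3:Mul1,r4:Add1,r5:6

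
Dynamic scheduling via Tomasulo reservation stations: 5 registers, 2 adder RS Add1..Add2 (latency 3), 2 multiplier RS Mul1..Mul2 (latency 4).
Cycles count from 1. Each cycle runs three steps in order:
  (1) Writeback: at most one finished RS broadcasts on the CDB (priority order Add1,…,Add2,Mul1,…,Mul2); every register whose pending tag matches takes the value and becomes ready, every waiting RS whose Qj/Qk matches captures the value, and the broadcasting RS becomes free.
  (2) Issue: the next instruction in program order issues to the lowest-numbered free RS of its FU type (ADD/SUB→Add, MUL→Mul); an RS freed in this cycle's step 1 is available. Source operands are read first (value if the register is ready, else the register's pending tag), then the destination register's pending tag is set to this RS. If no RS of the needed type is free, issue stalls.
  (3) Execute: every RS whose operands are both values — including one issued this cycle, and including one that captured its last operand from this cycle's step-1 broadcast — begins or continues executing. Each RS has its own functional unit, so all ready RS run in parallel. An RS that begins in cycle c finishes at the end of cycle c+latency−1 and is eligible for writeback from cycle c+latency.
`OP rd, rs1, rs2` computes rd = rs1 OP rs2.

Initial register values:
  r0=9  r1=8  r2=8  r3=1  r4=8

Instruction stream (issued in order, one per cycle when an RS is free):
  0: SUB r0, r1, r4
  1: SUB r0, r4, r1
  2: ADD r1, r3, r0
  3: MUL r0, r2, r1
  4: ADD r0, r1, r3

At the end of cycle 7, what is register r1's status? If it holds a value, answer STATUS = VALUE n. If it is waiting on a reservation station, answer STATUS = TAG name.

STATUS = TAG Add1

  c1: issue SUB r0<-Add1  regs: r0:Add1,r1:8,r2:8,r3:1,r4:8
  c2: issue SUB r0<-Add2  regs: r0:Add2,r1:8,r2:8,r3:1,r4:8
  c3: stall  regs: r0:Add2,r1:8,r2:8,r3:1,r4:8
  c4: CDB Add1=0; issue ADD r1<-Add1  regs: r0:Add2,r1:Add1,r2:8,r3:1,r4:8
  c5: CDB Add2=0; issue MUL r0<-Mul1  regs: r0:Mul1,r1:Add1,r2:8,r3:1,r4:8
  c6: issue ADD r0<-Add2  regs: r0:Add2,r1:Add1,r2:8,r3:1,r4:8
  c7: -  regs: r0:Add2,r1:Add1,r2:8,r3:1,r4:8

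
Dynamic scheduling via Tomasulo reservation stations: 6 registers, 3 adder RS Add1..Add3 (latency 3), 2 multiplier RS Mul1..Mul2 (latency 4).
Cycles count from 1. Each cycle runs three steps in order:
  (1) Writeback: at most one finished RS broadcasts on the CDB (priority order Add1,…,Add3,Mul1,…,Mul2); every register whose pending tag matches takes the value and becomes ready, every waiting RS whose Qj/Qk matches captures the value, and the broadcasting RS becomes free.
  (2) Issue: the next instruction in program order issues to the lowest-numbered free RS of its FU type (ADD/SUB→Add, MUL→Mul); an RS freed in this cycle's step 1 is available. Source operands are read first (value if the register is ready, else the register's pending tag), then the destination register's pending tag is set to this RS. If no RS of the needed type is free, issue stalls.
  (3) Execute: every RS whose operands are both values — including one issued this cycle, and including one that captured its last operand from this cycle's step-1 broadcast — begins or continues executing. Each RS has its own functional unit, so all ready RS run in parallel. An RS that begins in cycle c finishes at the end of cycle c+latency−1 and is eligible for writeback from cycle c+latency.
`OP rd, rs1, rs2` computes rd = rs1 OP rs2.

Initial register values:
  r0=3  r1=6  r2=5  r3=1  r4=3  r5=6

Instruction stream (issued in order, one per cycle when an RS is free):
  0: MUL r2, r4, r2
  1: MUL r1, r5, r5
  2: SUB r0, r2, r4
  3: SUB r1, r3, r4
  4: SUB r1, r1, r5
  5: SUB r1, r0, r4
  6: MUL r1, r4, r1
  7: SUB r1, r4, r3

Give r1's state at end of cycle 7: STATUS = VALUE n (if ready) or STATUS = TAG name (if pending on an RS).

STATUS = TAG Add2

  c1: issue MUL r2<-Mul1  regs: r0:3,r1:6,r2:Mul1,r3:1,r4:3,r5:6
  c2: issue MUL r1<-Mul2  regs: r0:3,r1:Mul2,r2:Mul1,r3:1,r4:3,r5:6
  c3: issue SUB r0<-Add1  regs: r0:Add1,r1:Mul2,r2:Mul1,r3:1,r4:3,r5:6
  c4: issue SUB r1<-Add2  regs: r0:Add1,r1:Add2,r2:Mul1,r3:1,r4:3,r5:6
  c5: CDB Mul1=15; issue SUB r1<-Add3  regs: r0:Add1,r1:Add3,r2:15,r3:1,r4:3,r5:6
  c6: CDB Mul2=36; stall  regs: r0:Add1,r1:Add3,r2:15,r3:1,r4:3,r5:6
  c7: CDB Add2=-2; issue SUB r1<-Add2  regs: r0:Add1,r1:Add2,r2:15,r3:1,r4:3,r5:6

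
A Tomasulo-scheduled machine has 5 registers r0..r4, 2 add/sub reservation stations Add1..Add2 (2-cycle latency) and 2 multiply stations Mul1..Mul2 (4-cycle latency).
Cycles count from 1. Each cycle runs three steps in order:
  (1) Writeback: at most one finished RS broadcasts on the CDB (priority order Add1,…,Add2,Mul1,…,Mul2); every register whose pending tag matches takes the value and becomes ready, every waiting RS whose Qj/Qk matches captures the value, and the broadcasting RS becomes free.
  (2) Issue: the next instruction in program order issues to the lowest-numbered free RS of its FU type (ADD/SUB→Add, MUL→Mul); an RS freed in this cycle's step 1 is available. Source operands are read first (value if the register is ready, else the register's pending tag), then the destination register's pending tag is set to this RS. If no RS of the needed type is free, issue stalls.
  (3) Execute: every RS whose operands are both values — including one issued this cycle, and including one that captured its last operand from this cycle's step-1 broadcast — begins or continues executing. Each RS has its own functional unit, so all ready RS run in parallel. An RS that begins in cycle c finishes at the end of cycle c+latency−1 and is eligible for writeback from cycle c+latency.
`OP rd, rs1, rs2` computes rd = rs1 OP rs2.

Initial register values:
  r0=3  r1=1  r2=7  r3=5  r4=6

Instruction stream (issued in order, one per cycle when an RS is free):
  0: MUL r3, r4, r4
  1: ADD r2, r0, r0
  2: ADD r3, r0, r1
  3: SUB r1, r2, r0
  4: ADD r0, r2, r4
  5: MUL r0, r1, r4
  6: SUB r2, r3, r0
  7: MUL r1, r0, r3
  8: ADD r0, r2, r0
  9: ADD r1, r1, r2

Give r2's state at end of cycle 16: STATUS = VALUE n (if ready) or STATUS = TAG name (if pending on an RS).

cycle 1: issue MUL r3<-Mul1 // r0:3,r1:1,r2:7,r3:Mul1,r4:6
cycle 2: issue ADD r2<-Add1 // r0:3,r1:1,r2:Add1,r3:Mul1,r4:6
cycle 3: issue ADD r3<-Add2 // r0:3,r1:1,r2:Add1,r3:Add2,r4:6
cycle 4: CDB Add1=6; issue SUB r1<-Add1 // r0:3,r1:Add1,r2:6,r3:Add2,r4:6
cycle 5: CDB Add2=4; issue ADD r0<-Add2 // r0:Add2,r1:Add1,r2:6,r3:4,r4:6
cycle 6: CDB Add1=3; issue MUL r0<-Mul2 // r0:Mul2,r1:3,r2:6,r3:4,r4:6
cycle 7: CDB Add2=12; issue SUB r2<-Add1 // r0:Mul2,r1:3,r2:Add1,r3:4,r4:6
cycle 8: CDB Mul1=36; issue MUL r1<-Mul1 // r0:Mul2,r1:Mul1,r2:Add1,r3:4,r4:6
cycle 9: issue ADD r0<-Add2 // r0:Add2,r1:Mul1,r2:Add1,r3:4,r4:6
cycle 10: CDB Mul2=18; stall // r0:Add2,r1:Mul1,r2:Add1,r3:4,r4:6
cycle 11: stall // r0:Add2,r1:Mul1,r2:Add1,r3:4,r4:6
cycle 12: CDB Add1=-14; issue ADD r1<-Add1 // r0:Add2,r1:Add1,r2:-14,r3:4,r4:6
cycle 13: - // r0:Add2,r1:Add1,r2:-14,r3:4,r4:6
cycle 14: CDB Add2=4 // r0:4,r1:Add1,r2:-14,r3:4,r4:6
cycle 15: CDB Mul1=72 // r0:4,r1:Add1,r2:-14,r3:4,r4:6
cycle 16: - // r0:4,r1:Add1,r2:-14,r3:4,r4:6

STATUS = VALUE -14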